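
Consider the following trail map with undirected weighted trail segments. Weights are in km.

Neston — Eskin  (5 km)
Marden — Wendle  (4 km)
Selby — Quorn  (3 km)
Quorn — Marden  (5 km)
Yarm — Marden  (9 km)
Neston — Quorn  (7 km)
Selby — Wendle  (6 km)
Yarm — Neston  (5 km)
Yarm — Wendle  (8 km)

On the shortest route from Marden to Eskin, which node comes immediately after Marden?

Quorn

Candidate routes:
Marden–Wendle–Yarm–Neston–Eskin: 4+8+5+5 = 22
Marden–Quorn–Neston–Eskin: 5+7+5 = 17
Marden–Yarm–Neston–Eskin: 9+5+5 = 19
The minimum is 17 km via Marden–Quorn–Neston–Eskin.
So from Marden the first move is to Quorn.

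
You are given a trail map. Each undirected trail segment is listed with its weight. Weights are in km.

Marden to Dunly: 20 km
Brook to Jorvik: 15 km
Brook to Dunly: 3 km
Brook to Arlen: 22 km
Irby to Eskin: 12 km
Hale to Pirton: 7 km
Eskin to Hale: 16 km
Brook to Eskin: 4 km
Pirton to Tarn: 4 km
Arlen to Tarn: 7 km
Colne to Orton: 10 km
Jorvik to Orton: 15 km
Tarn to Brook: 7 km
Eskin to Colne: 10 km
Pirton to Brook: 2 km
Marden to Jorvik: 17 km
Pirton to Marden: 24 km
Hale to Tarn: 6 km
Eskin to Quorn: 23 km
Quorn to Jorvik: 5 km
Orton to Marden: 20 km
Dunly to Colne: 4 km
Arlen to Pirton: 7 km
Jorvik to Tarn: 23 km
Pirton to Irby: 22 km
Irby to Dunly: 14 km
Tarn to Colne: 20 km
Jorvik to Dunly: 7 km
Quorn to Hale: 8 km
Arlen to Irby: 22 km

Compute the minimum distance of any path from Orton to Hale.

26 km

Compare a few routes:
Orton–Colne–Dunly–Brook–Pirton–Hale: 10+4+3+2+7 = 26
Orton–Jorvik–Quorn–Hale: 15+5+8 = 28
The minimum is 26 km via Orton–Colne–Dunly–Brook–Pirton–Hale.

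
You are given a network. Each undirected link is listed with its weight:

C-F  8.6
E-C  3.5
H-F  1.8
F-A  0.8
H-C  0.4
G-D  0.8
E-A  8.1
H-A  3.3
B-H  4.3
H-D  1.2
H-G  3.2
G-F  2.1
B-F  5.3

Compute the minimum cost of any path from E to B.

8.2

Enumerating some paths:
E - C - H - B: 3.5+0.4+4.3 = 8.2
E - C - H - D - G - F - B: 3.5+0.4+1.2+0.8+2.1+5.3 = 13.3
E - C - H - A - F - B: 3.5+0.4+3.3+0.8+5.3 = 13.3
E - C - H - F - B: 3.5+0.4+1.8+5.3 = 11
Cheapest is E - C - H - B at 8.2.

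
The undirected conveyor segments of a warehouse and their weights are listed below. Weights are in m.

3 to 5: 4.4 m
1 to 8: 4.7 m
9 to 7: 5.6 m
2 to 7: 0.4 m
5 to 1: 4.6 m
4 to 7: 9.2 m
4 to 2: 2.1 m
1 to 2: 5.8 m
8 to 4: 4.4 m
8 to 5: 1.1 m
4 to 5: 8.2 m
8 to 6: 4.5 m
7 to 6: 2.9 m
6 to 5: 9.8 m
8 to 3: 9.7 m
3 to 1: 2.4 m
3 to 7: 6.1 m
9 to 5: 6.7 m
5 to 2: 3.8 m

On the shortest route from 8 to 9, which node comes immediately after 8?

Compare a few routes:
8–5–9: 1.1+6.7 = 7.8
8–5–2–7–9: 1.1+3.8+0.4+5.6 = 10.9
8–6–7–9: 4.5+2.9+5.6 = 13
8–4–2–7–9: 4.4+2.1+0.4+5.6 = 12.5
The minimum is 7.8 m via 8–5–9.
So from 8 the first move is to 5.

5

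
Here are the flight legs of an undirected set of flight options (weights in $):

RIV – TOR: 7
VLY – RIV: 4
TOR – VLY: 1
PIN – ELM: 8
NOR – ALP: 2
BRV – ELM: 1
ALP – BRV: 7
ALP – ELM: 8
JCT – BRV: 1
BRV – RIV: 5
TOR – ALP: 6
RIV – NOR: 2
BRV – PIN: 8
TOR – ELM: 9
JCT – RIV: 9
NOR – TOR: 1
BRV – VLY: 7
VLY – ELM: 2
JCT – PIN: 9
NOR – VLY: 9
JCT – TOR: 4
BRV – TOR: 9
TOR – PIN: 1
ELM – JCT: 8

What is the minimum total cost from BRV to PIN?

$5

Compare a few routes:
BRV - ELM - VLY - TOR - PIN: 1+2+1+1 = 5
BRV - PIN: 8 = 8
BRV - JCT - TOR - PIN: 1+4+1 = 6
Cheapest is BRV - ELM - VLY - TOR - PIN at $5.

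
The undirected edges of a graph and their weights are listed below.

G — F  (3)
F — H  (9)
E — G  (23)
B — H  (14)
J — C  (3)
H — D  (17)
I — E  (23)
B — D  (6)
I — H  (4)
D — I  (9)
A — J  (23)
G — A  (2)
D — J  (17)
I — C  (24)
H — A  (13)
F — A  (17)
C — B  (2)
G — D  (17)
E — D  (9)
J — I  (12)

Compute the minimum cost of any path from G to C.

Candidate routes:
G → F → H → B → C: 3+9+14+2 = 28
G → D → B → C: 17+6+2 = 25
G → F → H → I → J → C: 3+9+4+12+3 = 31
G → A → J → C: 2+23+3 = 28
The minimum is 25 via G → D → B → C.

25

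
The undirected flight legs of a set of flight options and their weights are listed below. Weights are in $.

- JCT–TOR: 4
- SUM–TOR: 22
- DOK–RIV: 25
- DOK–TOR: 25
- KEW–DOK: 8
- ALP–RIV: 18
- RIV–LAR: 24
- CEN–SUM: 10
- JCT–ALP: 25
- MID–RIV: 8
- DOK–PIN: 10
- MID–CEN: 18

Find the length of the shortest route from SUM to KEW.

Shortest distances from SUM:
SUM: 0
CEN: 10  (via SUM)
TOR: 22  (via SUM)
JCT: 26  (via TOR)
MID: 28  (via CEN)
RIV: 36  (via MID)
DOK: 47  (via TOR)
ALP: 51  (via JCT)
KEW: 55  (via DOK)
Shortest route: SUM–TOR–DOK–KEW = $55.

$55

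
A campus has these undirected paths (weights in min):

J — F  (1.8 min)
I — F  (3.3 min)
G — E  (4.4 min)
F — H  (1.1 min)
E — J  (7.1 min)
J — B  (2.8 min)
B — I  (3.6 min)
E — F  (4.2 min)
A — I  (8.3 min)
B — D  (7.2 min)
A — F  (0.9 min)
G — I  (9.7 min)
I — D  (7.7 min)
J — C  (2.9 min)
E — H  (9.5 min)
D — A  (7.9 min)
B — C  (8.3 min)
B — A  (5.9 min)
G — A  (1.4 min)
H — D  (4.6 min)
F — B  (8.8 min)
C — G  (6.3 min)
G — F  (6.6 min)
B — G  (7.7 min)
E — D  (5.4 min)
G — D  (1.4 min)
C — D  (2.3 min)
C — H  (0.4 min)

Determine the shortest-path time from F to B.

4.6 min

Compare a few routes:
F → J → B: 1.8+2.8 = 4.6
F → A → B: 0.9+5.9 = 6.8
Cheapest is F → J → B at 4.6 min.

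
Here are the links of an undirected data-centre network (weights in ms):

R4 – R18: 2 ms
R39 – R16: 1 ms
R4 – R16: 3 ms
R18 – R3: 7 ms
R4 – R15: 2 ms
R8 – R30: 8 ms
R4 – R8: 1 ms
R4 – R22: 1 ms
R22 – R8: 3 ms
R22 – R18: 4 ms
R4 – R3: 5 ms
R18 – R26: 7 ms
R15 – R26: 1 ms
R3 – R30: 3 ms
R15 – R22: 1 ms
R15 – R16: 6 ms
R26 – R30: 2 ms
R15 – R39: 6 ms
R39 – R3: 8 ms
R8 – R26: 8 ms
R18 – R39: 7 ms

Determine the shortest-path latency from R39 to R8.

5 ms

Compare a few routes:
R39–R16–R4–R22–R8: 1+3+1+3 = 8
R39–R16–R4–R8: 1+3+1 = 5
Cheapest is R39–R16–R4–R8 at 5 ms.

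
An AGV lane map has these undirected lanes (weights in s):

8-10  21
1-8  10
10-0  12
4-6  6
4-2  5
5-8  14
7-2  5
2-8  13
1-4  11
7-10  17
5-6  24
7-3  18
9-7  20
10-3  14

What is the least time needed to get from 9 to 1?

Compare a few routes:
9 → 7 → 2 → 4 → 1: 20+5+5+11 = 41
9 → 7 → 2 → 8 → 1: 20+5+13+10 = 48
9 → 7 → 3 → 10 → 8 → 1: 20+18+14+21+10 = 83
9 → 7 → 10 → 8 → 1: 20+17+21+10 = 68
Cheapest is 9 → 7 → 2 → 4 → 1 at 41 s.

41 s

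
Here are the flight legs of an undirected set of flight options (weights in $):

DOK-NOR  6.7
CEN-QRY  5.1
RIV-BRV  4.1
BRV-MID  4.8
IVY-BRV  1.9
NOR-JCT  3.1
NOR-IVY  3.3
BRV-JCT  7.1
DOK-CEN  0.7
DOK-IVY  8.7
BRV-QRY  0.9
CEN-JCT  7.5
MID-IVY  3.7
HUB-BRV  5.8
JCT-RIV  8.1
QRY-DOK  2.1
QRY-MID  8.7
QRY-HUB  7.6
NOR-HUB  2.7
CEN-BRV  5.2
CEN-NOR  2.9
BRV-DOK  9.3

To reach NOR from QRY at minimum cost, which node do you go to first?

DOK

Enumerating some paths:
QRY–CEN–NOR: 5.1+2.9 = 8
QRY–BRV–IVY–NOR: 0.9+1.9+3.3 = 6.1
QRY–DOK–CEN–NOR: 2.1+0.7+2.9 = 5.7
The minimum is $5.7 via QRY–DOK–CEN–NOR.
So from QRY the first move is to DOK.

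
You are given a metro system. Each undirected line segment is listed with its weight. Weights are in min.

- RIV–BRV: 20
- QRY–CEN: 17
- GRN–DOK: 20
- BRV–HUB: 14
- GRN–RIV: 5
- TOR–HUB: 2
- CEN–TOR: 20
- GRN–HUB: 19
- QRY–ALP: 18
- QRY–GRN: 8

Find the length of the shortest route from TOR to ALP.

47 min

Enumerating some paths:
TOR - CEN - QRY - ALP: 20+17+18 = 55
TOR - HUB - GRN - QRY - ALP: 2+19+8+18 = 47
Cheapest is TOR - HUB - GRN - QRY - ALP at 47 min.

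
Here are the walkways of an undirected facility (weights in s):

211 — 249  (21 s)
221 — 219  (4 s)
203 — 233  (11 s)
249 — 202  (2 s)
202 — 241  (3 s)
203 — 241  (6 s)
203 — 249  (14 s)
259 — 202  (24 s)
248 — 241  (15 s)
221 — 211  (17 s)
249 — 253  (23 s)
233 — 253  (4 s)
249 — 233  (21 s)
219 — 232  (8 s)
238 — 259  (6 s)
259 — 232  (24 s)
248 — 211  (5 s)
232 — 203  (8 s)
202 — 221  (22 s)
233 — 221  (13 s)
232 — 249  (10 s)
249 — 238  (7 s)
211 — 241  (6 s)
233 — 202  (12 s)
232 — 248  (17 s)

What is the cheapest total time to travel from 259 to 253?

Running Dijkstra from 259:
259: 0
238: 6  (via 259)
249: 13  (via 238)
202: 15  (via 249)
241: 18  (via 202)
232: 23  (via 249)
203: 24  (via 241)
211: 24  (via 241)
233: 27  (via 202)
248: 29  (via 211)
253: 31  (via 233)
Shortest route: 259 → 238 → 249 → 202 → 233 → 253 = 31 s.

31 s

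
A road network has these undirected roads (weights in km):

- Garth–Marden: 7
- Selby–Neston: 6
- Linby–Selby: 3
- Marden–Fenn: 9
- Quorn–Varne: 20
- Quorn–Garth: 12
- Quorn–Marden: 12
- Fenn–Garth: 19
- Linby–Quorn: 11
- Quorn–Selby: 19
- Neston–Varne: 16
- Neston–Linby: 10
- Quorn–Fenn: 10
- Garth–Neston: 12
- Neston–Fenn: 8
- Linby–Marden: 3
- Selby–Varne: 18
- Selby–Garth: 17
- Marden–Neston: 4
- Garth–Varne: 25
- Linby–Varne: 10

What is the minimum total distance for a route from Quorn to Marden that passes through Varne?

Best Quorn to Varne: Quorn → Varne costing 20
Shortest Varne→Marden: Varne → Linby → Marden = 13
Total via Varne: 20 + 13 = 33 km.

33 km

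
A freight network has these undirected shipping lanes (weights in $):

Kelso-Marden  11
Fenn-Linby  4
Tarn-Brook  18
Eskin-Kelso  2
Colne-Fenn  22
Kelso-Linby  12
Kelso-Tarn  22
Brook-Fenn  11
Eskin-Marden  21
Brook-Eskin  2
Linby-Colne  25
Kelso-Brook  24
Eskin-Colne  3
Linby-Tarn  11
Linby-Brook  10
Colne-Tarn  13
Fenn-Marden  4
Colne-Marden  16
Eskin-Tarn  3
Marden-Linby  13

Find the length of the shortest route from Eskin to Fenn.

Settle nodes by increasing distance from Eskin:
Eskin: 0
Brook: 2  (via Eskin)
Kelso: 2  (via Eskin)
Colne: 3  (via Eskin)
Tarn: 3  (via Eskin)
Linby: 12  (via Brook)
Marden: 13  (via Kelso)
Fenn: 13  (via Brook)
Shortest route: Eskin–Brook–Fenn = $13.

$13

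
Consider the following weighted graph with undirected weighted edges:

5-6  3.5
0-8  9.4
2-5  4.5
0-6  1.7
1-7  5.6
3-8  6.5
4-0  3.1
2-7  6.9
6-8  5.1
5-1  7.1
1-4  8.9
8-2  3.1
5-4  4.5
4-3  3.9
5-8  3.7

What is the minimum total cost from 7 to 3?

Enumerating some paths:
7 - 1 - 5 - 4 - 3: 5.6+7.1+4.5+3.9 = 21.1
7 - 2 - 8 - 3: 6.9+3.1+6.5 = 16.5
7 - 1 - 4 - 3: 5.6+8.9+3.9 = 18.4
7 - 2 - 5 - 4 - 3: 6.9+4.5+4.5+3.9 = 19.8
Cheapest is 7 - 2 - 8 - 3 at 16.5.

16.5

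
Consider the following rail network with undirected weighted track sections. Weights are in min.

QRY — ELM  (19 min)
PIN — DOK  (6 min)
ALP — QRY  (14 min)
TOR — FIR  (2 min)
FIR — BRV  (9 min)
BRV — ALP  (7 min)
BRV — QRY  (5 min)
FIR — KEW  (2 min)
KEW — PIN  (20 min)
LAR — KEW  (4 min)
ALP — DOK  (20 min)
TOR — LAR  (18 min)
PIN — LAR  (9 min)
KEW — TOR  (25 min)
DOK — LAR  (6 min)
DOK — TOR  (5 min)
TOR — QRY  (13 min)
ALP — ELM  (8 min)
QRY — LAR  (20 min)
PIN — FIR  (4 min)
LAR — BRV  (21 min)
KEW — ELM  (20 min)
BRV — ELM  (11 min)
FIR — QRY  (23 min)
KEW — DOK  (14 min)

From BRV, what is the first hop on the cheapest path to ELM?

ELM

Candidate routes:
BRV - ELM: 11 = 11
BRV - QRY - ELM: 5+19 = 24
BRV - ALP - ELM: 7+8 = 15
The minimum is 11 min via BRV - ELM.
So from BRV the first move is to ELM.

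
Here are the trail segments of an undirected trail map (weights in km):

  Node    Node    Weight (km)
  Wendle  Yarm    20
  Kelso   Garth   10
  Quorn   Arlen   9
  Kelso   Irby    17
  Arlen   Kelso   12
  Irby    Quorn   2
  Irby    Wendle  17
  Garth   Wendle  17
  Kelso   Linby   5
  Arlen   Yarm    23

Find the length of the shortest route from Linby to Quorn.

Enumerating some paths:
Linby - Kelso - Arlen - Quorn: 5+12+9 = 26
Linby - Kelso - Irby - Quorn: 5+17+2 = 24
The minimum is 24 km via Linby - Kelso - Irby - Quorn.

24 km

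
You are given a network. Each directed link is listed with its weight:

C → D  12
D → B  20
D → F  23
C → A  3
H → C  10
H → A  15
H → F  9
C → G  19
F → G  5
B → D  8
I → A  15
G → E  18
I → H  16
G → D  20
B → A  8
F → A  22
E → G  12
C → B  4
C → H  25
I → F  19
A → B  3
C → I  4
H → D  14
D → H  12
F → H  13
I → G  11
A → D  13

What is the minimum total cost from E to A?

57

Candidate routes:
E–G–D–H–A: 12+20+12+15 = 59
E–G–D–H–C–A: 12+20+12+10+3 = 57
Cheapest is E–G–D–H–C–A at 57.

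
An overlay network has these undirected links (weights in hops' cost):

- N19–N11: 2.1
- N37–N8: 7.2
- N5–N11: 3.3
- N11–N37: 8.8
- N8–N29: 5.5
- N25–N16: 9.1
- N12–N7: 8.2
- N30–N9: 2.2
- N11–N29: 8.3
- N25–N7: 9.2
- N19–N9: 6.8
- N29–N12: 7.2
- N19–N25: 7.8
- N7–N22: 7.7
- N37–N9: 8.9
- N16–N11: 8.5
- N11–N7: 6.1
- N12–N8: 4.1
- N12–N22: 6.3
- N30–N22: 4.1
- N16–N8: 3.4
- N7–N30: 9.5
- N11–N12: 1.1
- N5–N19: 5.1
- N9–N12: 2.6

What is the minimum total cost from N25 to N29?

Enumerating some paths:
N25 → N19 → N11 → N29: 7.8+2.1+8.3 = 18.2
N25 → N16 → N8 → N29: 9.1+3.4+5.5 = 18
N25 → N19 → N11 → N12 → N8 → N29: 7.8+2.1+1.1+4.1+5.5 = 20.6
N25 → N19 → N11 → N12 → N29: 7.8+2.1+1.1+7.2 = 18.2
The minimum is 18 hops' cost via N25 → N16 → N8 → N29.

18 hops' cost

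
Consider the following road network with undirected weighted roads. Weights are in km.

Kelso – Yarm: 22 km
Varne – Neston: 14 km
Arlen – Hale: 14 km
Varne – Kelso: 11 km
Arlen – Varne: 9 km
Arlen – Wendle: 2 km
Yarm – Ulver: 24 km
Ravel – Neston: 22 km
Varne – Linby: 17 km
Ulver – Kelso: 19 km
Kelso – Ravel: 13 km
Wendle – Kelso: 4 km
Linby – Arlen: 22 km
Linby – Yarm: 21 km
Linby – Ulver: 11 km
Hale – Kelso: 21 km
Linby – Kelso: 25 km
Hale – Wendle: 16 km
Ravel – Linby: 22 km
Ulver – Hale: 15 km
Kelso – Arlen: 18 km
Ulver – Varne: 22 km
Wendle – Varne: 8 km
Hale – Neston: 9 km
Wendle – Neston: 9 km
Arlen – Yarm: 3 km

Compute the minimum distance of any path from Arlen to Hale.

14 km

Enumerating some paths:
Arlen - Wendle - Neston - Hale: 2+9+9 = 20
Arlen - Hale: 14 = 14
Arlen - Wendle - Hale: 2+16 = 18
The minimum is 14 km via Arlen - Hale.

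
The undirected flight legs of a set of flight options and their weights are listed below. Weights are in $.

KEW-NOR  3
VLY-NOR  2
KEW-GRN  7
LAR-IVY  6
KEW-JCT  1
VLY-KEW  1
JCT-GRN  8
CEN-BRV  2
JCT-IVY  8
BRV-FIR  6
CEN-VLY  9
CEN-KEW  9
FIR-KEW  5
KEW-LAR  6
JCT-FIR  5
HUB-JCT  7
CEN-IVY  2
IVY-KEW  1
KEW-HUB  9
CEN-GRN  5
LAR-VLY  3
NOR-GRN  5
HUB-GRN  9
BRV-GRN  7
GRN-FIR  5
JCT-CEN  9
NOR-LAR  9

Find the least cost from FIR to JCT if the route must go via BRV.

Shortest FIR→BRV: FIR → BRV = 6
Shortest BRV→JCT: BRV → CEN → IVY → KEW → JCT = 6
Total via BRV: 6 + 6 = $12.

$12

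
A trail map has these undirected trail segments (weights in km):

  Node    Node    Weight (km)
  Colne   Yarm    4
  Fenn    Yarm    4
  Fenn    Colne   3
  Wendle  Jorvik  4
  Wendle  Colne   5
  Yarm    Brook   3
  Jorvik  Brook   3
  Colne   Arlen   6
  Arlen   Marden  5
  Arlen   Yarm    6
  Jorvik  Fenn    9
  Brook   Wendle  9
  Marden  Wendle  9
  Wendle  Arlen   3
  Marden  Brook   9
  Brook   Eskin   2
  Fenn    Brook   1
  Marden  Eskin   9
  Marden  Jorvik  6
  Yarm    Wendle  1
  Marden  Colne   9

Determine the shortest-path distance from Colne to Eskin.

Compare a few routes:
Colne → Yarm → Brook → Eskin: 4+3+2 = 9
Colne → Fenn → Brook → Eskin: 3+1+2 = 6
The minimum is 6 km via Colne → Fenn → Brook → Eskin.

6 km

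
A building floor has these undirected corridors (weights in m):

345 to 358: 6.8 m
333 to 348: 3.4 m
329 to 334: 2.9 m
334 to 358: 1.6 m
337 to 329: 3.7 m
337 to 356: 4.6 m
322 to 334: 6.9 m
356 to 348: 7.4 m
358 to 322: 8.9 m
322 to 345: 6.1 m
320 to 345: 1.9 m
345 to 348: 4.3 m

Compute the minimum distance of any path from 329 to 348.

Shortest distances from 329:
329: 0
334: 2.9  (via 329)
337: 3.7  (via 329)
358: 4.5  (via 334)
356: 8.3  (via 337)
322: 9.8  (via 334)
345: 11.3  (via 358)
320: 13.2  (via 345)
348: 15.6  (via 345)
Shortest route: 329–334–358–345–348 = 15.6 m.

15.6 m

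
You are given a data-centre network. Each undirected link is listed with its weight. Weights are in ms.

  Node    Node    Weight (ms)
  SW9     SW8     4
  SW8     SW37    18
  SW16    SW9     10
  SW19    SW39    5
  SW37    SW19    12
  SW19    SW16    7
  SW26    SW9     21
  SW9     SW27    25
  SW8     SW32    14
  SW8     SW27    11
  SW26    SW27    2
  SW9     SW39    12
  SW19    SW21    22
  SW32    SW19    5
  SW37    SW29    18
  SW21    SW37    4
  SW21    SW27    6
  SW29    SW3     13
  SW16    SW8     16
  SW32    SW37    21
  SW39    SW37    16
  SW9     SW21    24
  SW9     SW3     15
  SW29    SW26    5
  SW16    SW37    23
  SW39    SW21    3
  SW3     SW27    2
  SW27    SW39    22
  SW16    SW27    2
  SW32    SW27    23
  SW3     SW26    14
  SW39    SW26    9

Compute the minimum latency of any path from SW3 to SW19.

Enumerating some paths:
SW3 - SW27 - SW16 - SW19: 2+2+7 = 11
SW3 - SW27 - SW26 - SW39 - SW19: 2+2+9+5 = 18
SW3 - SW27 - SW21 - SW39 - SW19: 2+6+3+5 = 16
The minimum is 11 ms via SW3 - SW27 - SW16 - SW19.

11 ms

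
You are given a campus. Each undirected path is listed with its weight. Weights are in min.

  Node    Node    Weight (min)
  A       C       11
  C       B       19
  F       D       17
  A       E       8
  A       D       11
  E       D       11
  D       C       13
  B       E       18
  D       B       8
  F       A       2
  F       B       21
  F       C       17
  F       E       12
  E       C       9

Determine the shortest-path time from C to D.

Candidate routes:
C - A - D: 11+11 = 22
C - B - D: 19+8 = 27
C - E - D: 9+11 = 20
C - D: 13 = 13
Cheapest is C - D at 13 min.

13 min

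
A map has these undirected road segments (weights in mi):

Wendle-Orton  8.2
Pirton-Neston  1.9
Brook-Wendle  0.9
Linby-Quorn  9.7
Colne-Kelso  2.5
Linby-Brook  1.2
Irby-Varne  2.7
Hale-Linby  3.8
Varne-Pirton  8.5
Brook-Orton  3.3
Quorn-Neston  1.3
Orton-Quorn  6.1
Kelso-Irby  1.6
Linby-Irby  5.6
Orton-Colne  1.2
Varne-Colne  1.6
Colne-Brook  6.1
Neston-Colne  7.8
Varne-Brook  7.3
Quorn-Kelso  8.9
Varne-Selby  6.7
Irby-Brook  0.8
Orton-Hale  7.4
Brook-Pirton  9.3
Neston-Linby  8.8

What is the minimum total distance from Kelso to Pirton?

Shortest distances from Kelso:
Kelso: 0
Irby: 1.6  (via Kelso)
Brook: 2.4  (via Irby)
Colne: 2.5  (via Kelso)
Wendle: 3.3  (via Brook)
Linby: 3.6  (via Brook)
Orton: 3.7  (via Colne)
Varne: 4.1  (via Colne)
Hale: 7.4  (via Linby)
Quorn: 8.9  (via Kelso)
Neston: 10.2  (via Quorn)
Selby: 10.8  (via Varne)
Pirton: 11.7  (via Brook)
Shortest route: Kelso–Irby–Brook–Pirton = 11.7 mi.

11.7 mi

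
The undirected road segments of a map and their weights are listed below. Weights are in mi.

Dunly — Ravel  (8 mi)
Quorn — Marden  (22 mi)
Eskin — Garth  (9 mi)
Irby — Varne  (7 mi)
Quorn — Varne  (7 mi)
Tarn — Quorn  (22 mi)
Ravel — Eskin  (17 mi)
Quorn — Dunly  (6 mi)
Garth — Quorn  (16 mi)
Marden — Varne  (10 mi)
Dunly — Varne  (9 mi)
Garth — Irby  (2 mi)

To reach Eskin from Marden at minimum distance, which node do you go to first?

Varne

Candidate routes:
Marden → Varne → Quorn → Garth → Eskin: 10+7+16+9 = 42
Marden → Varne → Dunly → Ravel → Eskin: 10+9+8+17 = 44
Marden → Varne → Irby → Garth → Eskin: 10+7+2+9 = 28
Marden → Quorn → Varne → Irby → Garth → Eskin: 22+7+7+2+9 = 47
Cheapest is Marden → Varne → Irby → Garth → Eskin at 28 mi.
So from Marden the first move is to Varne.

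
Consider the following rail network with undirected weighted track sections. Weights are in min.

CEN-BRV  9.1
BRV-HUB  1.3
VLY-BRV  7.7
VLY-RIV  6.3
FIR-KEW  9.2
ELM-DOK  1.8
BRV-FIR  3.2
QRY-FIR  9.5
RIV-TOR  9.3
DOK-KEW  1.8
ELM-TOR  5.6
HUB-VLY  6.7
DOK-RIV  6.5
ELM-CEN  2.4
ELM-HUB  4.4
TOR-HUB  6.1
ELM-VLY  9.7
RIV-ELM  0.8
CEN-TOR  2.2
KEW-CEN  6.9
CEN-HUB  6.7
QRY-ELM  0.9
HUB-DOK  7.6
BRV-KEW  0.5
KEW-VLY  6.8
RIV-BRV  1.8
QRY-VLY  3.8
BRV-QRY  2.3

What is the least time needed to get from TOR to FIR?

10.4 min

Enumerating some paths:
TOR → HUB → BRV → FIR: 6.1+1.3+3.2 = 10.6
TOR → CEN → ELM → RIV → BRV → FIR: 2.2+2.4+0.8+1.8+3.2 = 10.4
Cheapest is TOR → CEN → ELM → RIV → BRV → FIR at 10.4 min.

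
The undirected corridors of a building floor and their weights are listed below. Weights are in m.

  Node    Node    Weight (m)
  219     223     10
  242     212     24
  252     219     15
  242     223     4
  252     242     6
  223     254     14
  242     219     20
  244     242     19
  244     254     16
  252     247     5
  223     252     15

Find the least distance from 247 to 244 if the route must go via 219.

Shortest 247→219: 247 → 252 → 219 = 20
Shortest 219→244: 219 → 223 → 242 → 244 = 33
Total via 219: 20 + 33 = 53 m.

53 m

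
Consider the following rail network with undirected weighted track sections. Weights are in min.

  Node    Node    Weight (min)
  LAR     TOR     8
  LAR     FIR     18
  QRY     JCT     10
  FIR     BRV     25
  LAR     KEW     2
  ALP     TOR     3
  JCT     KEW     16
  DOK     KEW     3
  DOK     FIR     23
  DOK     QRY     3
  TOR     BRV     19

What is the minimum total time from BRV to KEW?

Shortest distances from BRV:
BRV: 0
TOR: 19  (via BRV)
ALP: 22  (via TOR)
FIR: 25  (via BRV)
LAR: 27  (via TOR)
KEW: 29  (via LAR)
Shortest route: BRV → TOR → LAR → KEW = 29 min.

29 min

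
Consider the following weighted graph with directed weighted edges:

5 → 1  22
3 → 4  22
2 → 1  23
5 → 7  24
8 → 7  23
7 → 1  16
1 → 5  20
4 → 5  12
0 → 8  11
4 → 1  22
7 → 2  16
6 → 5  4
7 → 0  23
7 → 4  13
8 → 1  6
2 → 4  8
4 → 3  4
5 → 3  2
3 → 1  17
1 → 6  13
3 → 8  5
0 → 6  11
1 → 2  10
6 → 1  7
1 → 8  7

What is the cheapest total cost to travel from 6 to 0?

Compare a few routes:
6–1–8–7–0: 7+7+23+23 = 60
6–5–3–8–7–0: 4+2+5+23+23 = 57
6–5–7–0: 4+24+23 = 51
Cheapest is 6–5–7–0 at 51.

51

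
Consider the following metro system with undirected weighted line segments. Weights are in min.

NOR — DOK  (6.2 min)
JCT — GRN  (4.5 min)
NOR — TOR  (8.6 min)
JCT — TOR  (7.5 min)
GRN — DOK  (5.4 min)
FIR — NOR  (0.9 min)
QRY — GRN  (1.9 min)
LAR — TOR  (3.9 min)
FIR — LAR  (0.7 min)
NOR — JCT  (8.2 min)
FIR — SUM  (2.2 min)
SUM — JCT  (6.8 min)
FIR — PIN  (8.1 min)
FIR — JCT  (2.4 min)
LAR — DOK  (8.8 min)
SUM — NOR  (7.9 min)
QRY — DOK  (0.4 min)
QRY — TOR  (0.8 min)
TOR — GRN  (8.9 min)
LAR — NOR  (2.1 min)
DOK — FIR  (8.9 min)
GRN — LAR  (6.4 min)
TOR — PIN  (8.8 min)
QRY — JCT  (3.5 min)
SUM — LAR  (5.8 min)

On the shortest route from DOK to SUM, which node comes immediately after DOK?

QRY

Enumerating some paths:
DOK - QRY - JCT - FIR - SUM: 0.4+3.5+2.4+2.2 = 8.5
DOK - QRY - TOR - LAR - FIR - SUM: 0.4+0.8+3.9+0.7+2.2 = 8
DOK - NOR - FIR - SUM: 6.2+0.9+2.2 = 9.3
Cheapest is DOK - QRY - TOR - LAR - FIR - SUM at 8 min.
So from DOK the first move is to QRY.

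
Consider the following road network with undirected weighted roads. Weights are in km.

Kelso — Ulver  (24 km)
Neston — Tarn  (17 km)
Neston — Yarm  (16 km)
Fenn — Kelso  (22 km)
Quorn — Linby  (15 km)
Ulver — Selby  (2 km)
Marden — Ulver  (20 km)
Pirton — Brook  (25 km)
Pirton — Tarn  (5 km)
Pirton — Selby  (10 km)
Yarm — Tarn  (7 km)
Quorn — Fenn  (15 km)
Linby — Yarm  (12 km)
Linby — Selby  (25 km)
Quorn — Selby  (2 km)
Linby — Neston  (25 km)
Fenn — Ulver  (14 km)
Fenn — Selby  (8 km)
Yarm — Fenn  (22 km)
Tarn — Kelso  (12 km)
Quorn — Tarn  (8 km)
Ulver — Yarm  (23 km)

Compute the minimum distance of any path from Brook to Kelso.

42 km

Settle nodes by increasing distance from Brook:
Brook: 0
Pirton: 25  (via Brook)
Tarn: 30  (via Pirton)
Selby: 35  (via Pirton)
Yarm: 37  (via Tarn)
Quorn: 37  (via Selby)
Ulver: 37  (via Selby)
Kelso: 42  (via Tarn)
Shortest route: Brook–Pirton–Tarn–Kelso = 42 km.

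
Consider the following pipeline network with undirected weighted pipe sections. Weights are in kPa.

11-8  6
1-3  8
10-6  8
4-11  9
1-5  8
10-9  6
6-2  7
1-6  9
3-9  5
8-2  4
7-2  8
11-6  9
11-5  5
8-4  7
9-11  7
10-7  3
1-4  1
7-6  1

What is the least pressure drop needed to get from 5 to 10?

Candidate routes:
5 → 11 → 6 → 10: 5+9+8 = 22
5 → 1 → 6 → 7 → 10: 8+9+1+3 = 21
5 → 11 → 9 → 10: 5+7+6 = 18
5 → 1 → 6 → 10: 8+9+8 = 25
Cheapest is 5 → 11 → 9 → 10 at 18 kPa.

18 kPa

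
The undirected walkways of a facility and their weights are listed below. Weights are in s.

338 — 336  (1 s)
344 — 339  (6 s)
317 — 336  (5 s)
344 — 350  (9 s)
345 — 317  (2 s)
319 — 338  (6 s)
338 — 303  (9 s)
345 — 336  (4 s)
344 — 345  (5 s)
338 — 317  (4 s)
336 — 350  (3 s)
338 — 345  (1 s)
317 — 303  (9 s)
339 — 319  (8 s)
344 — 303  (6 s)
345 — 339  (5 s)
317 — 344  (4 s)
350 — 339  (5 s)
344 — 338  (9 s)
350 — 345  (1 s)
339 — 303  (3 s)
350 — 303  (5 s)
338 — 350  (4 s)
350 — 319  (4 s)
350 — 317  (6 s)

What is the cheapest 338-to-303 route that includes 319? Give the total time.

15 s

Shortest 338→319: 338–319 = 6
Best 319 to 303: 319–350–303 costing 9
Total via 319: 6 + 9 = 15 s.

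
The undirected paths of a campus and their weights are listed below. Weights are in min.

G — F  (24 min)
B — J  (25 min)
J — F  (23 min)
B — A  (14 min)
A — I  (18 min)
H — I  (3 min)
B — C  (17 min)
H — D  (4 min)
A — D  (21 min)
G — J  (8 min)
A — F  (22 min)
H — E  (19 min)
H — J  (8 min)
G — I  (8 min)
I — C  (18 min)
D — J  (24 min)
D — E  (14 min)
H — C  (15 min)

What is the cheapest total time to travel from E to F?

Candidate routes:
E–H–J–F: 19+8+23 = 50
E–D–H–I–G–F: 14+4+3+8+24 = 53
E–D–H–J–F: 14+4+8+23 = 49
Cheapest is E–D–H–J–F at 49 min.

49 min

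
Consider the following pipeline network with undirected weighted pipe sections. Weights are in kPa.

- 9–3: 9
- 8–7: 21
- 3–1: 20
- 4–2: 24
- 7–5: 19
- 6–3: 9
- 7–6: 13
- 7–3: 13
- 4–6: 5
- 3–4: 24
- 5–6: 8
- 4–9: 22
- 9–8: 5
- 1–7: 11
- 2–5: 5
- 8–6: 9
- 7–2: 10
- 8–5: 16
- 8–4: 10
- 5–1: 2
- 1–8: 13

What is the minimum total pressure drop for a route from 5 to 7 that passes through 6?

21 kPa

Best 5 to 6: 5–6 costing 8
Shortest 6→7: 6–7 = 13
Total via 6: 8 + 13 = 21 kPa.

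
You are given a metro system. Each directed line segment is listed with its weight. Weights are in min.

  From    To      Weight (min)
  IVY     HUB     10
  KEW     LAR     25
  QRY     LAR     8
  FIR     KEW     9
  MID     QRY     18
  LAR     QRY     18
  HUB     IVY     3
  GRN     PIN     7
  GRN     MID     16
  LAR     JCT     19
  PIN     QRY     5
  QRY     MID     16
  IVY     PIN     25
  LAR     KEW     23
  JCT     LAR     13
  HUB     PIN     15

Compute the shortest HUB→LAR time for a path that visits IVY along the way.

41 min

Shortest HUB→IVY: HUB → IVY = 3
Best IVY to LAR: IVY → PIN → QRY → LAR costing 38
Total via IVY: 3 + 38 = 41 min.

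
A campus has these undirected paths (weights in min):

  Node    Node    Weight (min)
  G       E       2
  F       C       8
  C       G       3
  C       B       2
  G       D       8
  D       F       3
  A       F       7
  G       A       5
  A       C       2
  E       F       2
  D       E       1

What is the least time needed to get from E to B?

7 min

Shortest distances from E:
E: 0
D: 1  (via E)
F: 2  (via E)
G: 2  (via E)
C: 5  (via G)
A: 7  (via G)
B: 7  (via C)
Shortest route: E → G → C → B = 7 min.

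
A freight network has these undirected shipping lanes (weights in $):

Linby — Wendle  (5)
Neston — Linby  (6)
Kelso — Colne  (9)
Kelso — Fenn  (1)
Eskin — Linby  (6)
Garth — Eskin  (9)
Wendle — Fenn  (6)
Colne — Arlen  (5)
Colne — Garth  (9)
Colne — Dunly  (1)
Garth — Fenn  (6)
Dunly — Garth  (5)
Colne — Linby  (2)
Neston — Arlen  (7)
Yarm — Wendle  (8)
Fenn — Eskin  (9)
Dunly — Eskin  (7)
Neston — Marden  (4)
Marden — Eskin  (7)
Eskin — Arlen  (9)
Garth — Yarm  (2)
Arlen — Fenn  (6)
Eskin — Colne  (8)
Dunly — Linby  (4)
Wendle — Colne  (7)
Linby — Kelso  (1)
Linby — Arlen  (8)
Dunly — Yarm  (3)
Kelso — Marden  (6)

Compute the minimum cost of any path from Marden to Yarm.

$13

Compare a few routes:
Marden → Kelso → Linby → Dunly → Yarm: 6+1+4+3 = 14
Marden → Kelso → Fenn → Garth → Yarm: 6+1+6+2 = 15
Marden → Neston → Linby → Colne → Dunly → Yarm: 4+6+2+1+3 = 16
Marden → Kelso → Linby → Colne → Dunly → Yarm: 6+1+2+1+3 = 13
Cheapest is Marden → Kelso → Linby → Colne → Dunly → Yarm at $13.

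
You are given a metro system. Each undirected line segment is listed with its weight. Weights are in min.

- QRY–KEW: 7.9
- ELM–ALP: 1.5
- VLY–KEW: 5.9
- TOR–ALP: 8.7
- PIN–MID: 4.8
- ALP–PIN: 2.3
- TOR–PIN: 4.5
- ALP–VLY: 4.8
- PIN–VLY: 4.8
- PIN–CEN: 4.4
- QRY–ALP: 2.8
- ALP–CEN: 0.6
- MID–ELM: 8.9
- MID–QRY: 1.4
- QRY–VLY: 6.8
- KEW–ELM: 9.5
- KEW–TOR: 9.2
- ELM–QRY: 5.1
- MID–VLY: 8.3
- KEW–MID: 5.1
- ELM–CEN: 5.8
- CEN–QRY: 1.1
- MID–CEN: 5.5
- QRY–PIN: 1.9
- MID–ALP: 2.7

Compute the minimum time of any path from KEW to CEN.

7.6 min

Enumerating some paths:
KEW → MID → ALP → CEN: 5.1+2.7+0.6 = 8.4
KEW → MID → QRY → CEN: 5.1+1.4+1.1 = 7.6
KEW → MID → QRY → ALP → CEN: 5.1+1.4+2.8+0.6 = 9.9
KEW → QRY → CEN: 7.9+1.1 = 9
The minimum is 7.6 min via KEW → MID → QRY → CEN.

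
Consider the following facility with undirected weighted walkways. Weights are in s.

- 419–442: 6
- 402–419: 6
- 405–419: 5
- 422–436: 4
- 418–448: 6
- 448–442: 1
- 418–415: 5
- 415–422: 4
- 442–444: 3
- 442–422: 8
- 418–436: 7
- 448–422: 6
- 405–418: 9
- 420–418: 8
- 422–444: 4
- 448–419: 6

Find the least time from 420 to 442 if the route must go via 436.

Best 420 to 436: 420–418–436 costing 15
Best 436 to 442: 436–422–444–442 costing 11
Total via 436: 15 + 11 = 26 s.

26 s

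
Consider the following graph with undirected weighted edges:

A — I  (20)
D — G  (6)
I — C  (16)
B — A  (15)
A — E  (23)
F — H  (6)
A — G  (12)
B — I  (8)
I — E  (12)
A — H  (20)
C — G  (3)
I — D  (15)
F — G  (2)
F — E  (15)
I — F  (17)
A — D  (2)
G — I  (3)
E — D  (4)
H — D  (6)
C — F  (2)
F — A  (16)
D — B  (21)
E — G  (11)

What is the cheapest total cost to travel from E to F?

12

Settle nodes by increasing distance from E:
E: 0
D: 4  (via E)
A: 6  (via D)
G: 10  (via D)
H: 10  (via D)
F: 12  (via G)
Shortest route: E → D → G → F = 12.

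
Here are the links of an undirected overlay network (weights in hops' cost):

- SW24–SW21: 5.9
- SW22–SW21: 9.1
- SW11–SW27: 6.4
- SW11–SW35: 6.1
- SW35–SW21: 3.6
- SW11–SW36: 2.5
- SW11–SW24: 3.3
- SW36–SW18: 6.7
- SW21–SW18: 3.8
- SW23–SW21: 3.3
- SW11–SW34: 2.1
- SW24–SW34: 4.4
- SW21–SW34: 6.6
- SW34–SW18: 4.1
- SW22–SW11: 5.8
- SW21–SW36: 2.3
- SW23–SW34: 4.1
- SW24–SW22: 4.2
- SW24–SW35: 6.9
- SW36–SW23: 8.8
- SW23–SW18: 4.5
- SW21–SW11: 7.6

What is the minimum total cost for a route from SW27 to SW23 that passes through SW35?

19.4 hops' cost

Shortest SW27→SW35: SW27 → SW11 → SW35 = 12.5
Shortest SW35→SW23: SW35 → SW21 → SW23 = 6.9
Total via SW35: 12.5 + 6.9 = 19.4 hops' cost.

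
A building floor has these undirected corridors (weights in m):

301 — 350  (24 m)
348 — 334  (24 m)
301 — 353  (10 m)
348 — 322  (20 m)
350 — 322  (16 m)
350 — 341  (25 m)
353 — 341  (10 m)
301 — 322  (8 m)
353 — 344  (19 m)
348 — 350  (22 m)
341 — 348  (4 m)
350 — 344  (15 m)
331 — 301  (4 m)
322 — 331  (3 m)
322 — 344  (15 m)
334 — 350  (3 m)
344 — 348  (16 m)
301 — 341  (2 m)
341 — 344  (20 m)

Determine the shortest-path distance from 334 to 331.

22 m

Compare a few routes:
334 - 350 - 322 - 331: 3+16+3 = 22
334 - 350 - 322 - 301 - 331: 3+16+8+4 = 31
Cheapest is 334 - 350 - 322 - 331 at 22 m.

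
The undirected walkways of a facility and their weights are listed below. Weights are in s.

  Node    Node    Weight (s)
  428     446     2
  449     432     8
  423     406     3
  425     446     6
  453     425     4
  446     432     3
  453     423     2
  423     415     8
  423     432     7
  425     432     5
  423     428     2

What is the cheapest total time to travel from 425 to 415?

Enumerating some paths:
425–453–423–415: 4+2+8 = 14
425–446–428–423–415: 6+2+2+8 = 18
Cheapest is 425–453–423–415 at 14 s.

14 s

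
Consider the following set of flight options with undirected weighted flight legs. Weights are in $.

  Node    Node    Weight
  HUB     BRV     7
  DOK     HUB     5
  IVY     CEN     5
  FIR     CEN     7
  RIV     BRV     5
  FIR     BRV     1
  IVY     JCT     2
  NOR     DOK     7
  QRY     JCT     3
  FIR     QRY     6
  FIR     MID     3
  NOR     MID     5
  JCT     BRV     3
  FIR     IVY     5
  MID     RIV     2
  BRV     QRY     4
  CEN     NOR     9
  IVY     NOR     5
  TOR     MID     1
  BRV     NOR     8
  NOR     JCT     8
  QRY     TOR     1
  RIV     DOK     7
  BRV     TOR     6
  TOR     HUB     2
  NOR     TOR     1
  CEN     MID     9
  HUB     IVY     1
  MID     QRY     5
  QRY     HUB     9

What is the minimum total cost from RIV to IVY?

$6

Shortest distances from RIV:
RIV: 0
MID: 2  (via RIV)
TOR: 3  (via MID)
QRY: 4  (via TOR)
NOR: 4  (via TOR)
BRV: 5  (via RIV)
FIR: 5  (via MID)
HUB: 5  (via TOR)
IVY: 6  (via HUB)
Shortest route: RIV–MID–TOR–HUB–IVY = $6.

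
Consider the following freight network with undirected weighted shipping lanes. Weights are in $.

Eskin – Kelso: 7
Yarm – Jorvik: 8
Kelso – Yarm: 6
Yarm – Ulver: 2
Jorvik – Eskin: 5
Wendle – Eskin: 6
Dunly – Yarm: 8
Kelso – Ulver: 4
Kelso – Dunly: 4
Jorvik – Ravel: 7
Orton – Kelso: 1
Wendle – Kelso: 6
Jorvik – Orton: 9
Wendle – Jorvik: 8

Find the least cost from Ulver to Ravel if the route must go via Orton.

Shortest Ulver→Orton: Ulver–Kelso–Orton = 5
Best Orton to Ravel: Orton–Jorvik–Ravel costing 16
Total via Orton: 5 + 16 = $21.

$21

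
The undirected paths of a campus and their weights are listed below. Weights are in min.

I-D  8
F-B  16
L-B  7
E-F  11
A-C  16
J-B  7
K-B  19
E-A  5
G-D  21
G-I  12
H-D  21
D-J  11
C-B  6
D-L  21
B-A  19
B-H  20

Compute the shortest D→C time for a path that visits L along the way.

Shortest D→L: D–L = 21
Shortest L→C: L–B–C = 13
Total via L: 21 + 13 = 34 min.

34 min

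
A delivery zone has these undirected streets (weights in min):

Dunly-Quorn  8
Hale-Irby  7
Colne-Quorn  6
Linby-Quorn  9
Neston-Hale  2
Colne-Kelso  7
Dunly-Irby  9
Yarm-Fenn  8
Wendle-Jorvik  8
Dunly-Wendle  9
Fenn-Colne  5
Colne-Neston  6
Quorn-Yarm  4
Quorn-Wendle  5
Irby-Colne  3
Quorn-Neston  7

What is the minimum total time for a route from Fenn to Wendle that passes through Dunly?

Best Fenn to Dunly: Fenn–Colne–Irby–Dunly costing 17
Best Dunly to Wendle: Dunly–Wendle costing 9
Total via Dunly: 17 + 9 = 26 min.

26 min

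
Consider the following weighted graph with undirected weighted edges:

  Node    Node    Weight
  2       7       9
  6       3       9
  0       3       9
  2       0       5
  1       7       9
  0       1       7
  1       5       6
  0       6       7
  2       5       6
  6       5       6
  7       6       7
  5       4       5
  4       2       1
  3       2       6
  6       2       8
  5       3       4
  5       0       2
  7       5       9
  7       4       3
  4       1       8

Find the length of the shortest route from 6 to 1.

12

Compare a few routes:
6 - 0 - 5 - 1: 7+2+6 = 15
6 - 5 - 1: 6+6 = 12
6 - 0 - 1: 7+7 = 14
The minimum is 12 via 6 - 5 - 1.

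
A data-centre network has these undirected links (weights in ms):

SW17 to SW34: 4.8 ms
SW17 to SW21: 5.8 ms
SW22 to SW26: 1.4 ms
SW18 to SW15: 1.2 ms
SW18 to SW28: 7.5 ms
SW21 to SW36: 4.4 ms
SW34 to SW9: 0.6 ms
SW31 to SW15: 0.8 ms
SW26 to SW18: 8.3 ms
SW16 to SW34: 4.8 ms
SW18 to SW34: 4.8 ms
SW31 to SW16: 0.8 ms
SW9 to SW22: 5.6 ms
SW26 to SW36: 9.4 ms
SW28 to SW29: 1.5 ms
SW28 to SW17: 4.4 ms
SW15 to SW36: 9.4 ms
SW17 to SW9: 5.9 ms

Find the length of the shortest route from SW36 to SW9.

15.6 ms

Settle nodes by increasing distance from SW36:
SW36: 0
SW21: 4.4  (via SW36)
SW26: 9.4  (via SW36)
SW15: 9.4  (via SW36)
SW31: 10.2  (via SW15)
SW17: 10.2  (via SW21)
SW18: 10.6  (via SW15)
SW22: 10.8  (via SW26)
SW16: 11  (via SW31)
SW28: 14.6  (via SW17)
SW34: 15  (via SW17)
SW9: 15.6  (via SW34)
Shortest route: SW36–SW21–SW17–SW34–SW9 = 15.6 ms.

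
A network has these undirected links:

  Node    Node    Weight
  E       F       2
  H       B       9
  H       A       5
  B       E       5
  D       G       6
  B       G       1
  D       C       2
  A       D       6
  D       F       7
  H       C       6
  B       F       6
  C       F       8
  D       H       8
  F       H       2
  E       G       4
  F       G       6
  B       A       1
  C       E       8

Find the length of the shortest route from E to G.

Candidate routes:
E–B–G: 5+1 = 6
E–G: 4 = 4
The minimum is 4 via E–G.

4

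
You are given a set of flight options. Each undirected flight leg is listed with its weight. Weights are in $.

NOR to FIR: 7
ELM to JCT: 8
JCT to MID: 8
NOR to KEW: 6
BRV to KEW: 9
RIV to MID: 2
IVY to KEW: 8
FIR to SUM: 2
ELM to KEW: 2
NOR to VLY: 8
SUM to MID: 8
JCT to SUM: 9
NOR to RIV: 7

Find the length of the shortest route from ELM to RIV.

$15

Enumerating some paths:
ELM–KEW–NOR–RIV: 2+6+7 = 15
ELM–JCT–MID–RIV: 8+8+2 = 18
The minimum is $15 via ELM–KEW–NOR–RIV.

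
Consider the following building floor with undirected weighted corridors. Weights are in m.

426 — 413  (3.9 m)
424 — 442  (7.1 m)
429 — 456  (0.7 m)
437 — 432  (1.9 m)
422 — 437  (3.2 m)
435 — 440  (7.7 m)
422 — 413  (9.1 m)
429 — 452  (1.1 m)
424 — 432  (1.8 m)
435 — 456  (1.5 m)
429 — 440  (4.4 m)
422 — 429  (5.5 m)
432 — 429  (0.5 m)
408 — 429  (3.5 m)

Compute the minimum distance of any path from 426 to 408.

22 m

Shortest distances from 426:
426: 0
413: 3.9  (via 426)
422: 13  (via 413)
437: 16.2  (via 422)
432: 18.1  (via 437)
429: 18.5  (via 422)
456: 19.2  (via 429)
452: 19.6  (via 429)
424: 19.9  (via 432)
435: 20.7  (via 456)
408: 22  (via 429)
Shortest route: 426–413–422–429–408 = 22 m.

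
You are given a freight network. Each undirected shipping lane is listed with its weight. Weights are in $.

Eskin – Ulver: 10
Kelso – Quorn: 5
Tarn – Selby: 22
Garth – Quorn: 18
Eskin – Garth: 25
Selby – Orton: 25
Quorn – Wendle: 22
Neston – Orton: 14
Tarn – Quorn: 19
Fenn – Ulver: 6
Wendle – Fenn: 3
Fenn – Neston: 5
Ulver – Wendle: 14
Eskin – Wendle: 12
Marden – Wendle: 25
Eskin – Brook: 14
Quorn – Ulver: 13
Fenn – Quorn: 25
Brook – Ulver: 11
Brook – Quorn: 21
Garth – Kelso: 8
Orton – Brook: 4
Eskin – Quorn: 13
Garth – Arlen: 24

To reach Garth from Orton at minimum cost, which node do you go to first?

Compare a few routes:
Orton–Brook–Ulver–Quorn–Kelso–Garth: 4+11+13+5+8 = 41
Orton–Brook–Quorn–Kelso–Garth: 4+21+5+8 = 38
Orton–Brook–Quorn–Garth: 4+21+18 = 43
The minimum is $38 via Orton–Brook–Quorn–Kelso–Garth.
So from Orton the first move is to Brook.

Brook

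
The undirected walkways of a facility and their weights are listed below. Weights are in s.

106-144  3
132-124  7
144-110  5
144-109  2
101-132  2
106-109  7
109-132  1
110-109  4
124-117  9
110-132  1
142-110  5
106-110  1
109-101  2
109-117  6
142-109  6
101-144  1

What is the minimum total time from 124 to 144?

Compare a few routes:
124 → 132 → 110 → 106 → 144: 7+1+1+3 = 12
124 → 132 → 109 → 144: 7+1+2 = 10
124 → 132 → 109 → 101 → 144: 7+1+2+1 = 11
Cheapest is 124 → 132 → 109 → 144 at 10 s.

10 s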